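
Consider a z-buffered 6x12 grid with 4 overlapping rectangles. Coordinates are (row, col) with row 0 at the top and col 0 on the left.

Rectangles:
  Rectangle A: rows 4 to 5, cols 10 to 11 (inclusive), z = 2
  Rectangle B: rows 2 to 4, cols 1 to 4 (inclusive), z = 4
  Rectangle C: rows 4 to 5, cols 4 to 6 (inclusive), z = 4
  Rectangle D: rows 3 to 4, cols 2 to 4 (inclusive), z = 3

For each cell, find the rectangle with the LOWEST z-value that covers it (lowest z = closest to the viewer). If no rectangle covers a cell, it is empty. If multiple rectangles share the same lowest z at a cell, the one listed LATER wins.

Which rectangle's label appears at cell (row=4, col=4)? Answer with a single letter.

Check cell (4,4):
  A: rows 4-5 cols 10-11 -> outside (col miss)
  B: rows 2-4 cols 1-4 z=4 -> covers; best now B (z=4)
  C: rows 4-5 cols 4-6 z=4 -> covers; best now C (z=4)
  D: rows 3-4 cols 2-4 z=3 -> covers; best now D (z=3)
Winner: D at z=3

Answer: D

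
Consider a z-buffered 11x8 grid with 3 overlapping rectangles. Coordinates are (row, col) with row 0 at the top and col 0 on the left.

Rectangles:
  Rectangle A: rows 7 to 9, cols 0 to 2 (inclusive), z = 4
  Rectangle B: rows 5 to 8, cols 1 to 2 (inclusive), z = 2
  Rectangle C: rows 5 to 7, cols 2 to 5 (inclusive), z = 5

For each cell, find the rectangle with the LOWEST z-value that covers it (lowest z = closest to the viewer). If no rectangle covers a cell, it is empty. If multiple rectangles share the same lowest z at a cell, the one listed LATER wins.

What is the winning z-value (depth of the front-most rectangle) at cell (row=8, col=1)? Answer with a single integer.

Check cell (8,1):
  A: rows 7-9 cols 0-2 z=4 -> covers; best now A (z=4)
  B: rows 5-8 cols 1-2 z=2 -> covers; best now B (z=2)
  C: rows 5-7 cols 2-5 -> outside (row miss)
Winner: B at z=2

Answer: 2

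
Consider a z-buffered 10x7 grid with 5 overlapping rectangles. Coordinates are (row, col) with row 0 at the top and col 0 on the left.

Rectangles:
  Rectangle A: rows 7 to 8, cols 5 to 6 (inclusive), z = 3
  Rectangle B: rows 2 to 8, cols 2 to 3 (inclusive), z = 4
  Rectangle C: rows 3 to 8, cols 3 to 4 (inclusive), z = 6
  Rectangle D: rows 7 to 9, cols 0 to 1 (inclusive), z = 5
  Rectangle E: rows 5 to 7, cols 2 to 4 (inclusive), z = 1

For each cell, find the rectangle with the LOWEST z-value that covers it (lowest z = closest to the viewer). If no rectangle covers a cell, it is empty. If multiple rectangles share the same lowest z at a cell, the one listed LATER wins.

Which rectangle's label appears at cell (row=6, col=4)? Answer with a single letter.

Check cell (6,4):
  A: rows 7-8 cols 5-6 -> outside (row miss)
  B: rows 2-8 cols 2-3 -> outside (col miss)
  C: rows 3-8 cols 3-4 z=6 -> covers; best now C (z=6)
  D: rows 7-9 cols 0-1 -> outside (row miss)
  E: rows 5-7 cols 2-4 z=1 -> covers; best now E (z=1)
Winner: E at z=1

Answer: E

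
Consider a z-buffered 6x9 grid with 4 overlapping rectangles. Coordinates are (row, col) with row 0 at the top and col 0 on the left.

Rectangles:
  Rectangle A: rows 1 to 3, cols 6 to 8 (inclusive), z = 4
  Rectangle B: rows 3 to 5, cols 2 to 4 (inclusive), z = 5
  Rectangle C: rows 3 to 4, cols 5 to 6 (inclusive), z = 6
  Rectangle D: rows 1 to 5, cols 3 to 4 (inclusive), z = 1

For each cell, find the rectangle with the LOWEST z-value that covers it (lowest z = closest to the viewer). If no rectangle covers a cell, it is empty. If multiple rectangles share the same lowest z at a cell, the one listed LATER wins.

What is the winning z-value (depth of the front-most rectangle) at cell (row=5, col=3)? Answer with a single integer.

Check cell (5,3):
  A: rows 1-3 cols 6-8 -> outside (row miss)
  B: rows 3-5 cols 2-4 z=5 -> covers; best now B (z=5)
  C: rows 3-4 cols 5-6 -> outside (row miss)
  D: rows 1-5 cols 3-4 z=1 -> covers; best now D (z=1)
Winner: D at z=1

Answer: 1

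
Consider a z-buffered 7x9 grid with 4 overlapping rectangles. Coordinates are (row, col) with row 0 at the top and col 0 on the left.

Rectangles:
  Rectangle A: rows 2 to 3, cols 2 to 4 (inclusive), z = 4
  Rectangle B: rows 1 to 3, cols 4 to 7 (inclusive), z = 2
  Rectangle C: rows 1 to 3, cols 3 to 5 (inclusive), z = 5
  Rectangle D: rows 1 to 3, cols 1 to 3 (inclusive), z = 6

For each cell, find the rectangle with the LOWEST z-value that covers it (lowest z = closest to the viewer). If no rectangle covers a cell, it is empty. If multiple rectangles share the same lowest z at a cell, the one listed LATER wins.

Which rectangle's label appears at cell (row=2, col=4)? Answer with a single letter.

Check cell (2,4):
  A: rows 2-3 cols 2-4 z=4 -> covers; best now A (z=4)
  B: rows 1-3 cols 4-7 z=2 -> covers; best now B (z=2)
  C: rows 1-3 cols 3-5 z=5 -> covers; best now B (z=2)
  D: rows 1-3 cols 1-3 -> outside (col miss)
Winner: B at z=2

Answer: B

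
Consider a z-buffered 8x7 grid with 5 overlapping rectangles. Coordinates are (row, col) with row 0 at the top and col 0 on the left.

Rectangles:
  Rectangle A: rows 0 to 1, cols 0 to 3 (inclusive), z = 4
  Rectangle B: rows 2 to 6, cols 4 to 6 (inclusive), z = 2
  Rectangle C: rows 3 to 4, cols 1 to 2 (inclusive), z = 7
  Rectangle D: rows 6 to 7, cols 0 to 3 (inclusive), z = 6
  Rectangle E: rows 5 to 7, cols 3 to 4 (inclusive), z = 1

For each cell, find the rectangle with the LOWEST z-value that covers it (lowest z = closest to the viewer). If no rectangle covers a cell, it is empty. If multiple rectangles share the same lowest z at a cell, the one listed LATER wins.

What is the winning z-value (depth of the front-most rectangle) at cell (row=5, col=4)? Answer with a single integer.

Check cell (5,4):
  A: rows 0-1 cols 0-3 -> outside (row miss)
  B: rows 2-6 cols 4-6 z=2 -> covers; best now B (z=2)
  C: rows 3-4 cols 1-2 -> outside (row miss)
  D: rows 6-7 cols 0-3 -> outside (row miss)
  E: rows 5-7 cols 3-4 z=1 -> covers; best now E (z=1)
Winner: E at z=1

Answer: 1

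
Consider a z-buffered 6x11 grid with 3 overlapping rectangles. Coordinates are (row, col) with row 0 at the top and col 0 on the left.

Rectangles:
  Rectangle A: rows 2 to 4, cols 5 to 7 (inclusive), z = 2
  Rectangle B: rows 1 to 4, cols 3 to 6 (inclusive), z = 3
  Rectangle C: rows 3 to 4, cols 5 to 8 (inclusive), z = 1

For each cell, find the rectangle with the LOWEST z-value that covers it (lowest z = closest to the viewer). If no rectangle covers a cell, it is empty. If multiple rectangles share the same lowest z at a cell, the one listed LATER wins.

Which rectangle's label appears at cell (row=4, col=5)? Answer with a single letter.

Check cell (4,5):
  A: rows 2-4 cols 5-7 z=2 -> covers; best now A (z=2)
  B: rows 1-4 cols 3-6 z=3 -> covers; best now A (z=2)
  C: rows 3-4 cols 5-8 z=1 -> covers; best now C (z=1)
Winner: C at z=1

Answer: C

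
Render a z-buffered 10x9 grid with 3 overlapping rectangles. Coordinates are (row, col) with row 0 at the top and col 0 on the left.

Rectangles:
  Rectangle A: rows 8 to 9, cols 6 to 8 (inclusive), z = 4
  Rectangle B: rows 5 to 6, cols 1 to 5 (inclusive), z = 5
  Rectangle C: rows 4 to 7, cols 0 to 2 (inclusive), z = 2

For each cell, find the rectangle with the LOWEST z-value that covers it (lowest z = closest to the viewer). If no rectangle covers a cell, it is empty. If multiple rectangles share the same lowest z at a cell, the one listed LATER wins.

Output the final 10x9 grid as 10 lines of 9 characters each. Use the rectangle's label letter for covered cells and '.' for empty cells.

.........
.........
.........
.........
CCC......
CCCBBB...
CCCBBB...
CCC......
......AAA
......AAA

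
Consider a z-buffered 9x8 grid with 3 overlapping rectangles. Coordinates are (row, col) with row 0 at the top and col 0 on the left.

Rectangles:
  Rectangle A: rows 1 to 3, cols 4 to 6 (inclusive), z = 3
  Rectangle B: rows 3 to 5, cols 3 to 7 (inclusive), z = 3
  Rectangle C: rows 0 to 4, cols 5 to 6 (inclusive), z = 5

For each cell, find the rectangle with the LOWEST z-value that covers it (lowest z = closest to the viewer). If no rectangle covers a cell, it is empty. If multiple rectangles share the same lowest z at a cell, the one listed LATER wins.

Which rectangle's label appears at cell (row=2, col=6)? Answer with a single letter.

Answer: A

Derivation:
Check cell (2,6):
  A: rows 1-3 cols 4-6 z=3 -> covers; best now A (z=3)
  B: rows 3-5 cols 3-7 -> outside (row miss)
  C: rows 0-4 cols 5-6 z=5 -> covers; best now A (z=3)
Winner: A at z=3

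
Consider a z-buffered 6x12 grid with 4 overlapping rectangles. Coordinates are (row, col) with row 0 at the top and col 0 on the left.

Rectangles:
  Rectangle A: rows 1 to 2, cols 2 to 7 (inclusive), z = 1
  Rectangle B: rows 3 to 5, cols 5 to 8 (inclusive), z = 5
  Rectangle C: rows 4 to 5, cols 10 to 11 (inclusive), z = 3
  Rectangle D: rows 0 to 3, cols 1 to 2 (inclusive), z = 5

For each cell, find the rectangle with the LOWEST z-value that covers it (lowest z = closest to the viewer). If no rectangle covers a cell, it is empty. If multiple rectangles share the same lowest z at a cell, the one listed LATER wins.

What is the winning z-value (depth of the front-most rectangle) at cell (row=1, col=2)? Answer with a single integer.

Answer: 1

Derivation:
Check cell (1,2):
  A: rows 1-2 cols 2-7 z=1 -> covers; best now A (z=1)
  B: rows 3-5 cols 5-8 -> outside (row miss)
  C: rows 4-5 cols 10-11 -> outside (row miss)
  D: rows 0-3 cols 1-2 z=5 -> covers; best now A (z=1)
Winner: A at z=1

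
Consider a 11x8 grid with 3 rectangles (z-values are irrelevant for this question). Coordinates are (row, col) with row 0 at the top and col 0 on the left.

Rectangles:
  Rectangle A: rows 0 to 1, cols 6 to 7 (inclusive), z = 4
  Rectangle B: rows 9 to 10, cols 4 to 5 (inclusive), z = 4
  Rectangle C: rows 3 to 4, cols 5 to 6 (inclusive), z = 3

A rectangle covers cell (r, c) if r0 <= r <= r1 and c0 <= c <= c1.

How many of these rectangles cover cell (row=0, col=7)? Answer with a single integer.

Answer: 1

Derivation:
Check cell (0,7):
  A: rows 0-1 cols 6-7 -> covers
  B: rows 9-10 cols 4-5 -> outside (row miss)
  C: rows 3-4 cols 5-6 -> outside (row miss)
Count covering = 1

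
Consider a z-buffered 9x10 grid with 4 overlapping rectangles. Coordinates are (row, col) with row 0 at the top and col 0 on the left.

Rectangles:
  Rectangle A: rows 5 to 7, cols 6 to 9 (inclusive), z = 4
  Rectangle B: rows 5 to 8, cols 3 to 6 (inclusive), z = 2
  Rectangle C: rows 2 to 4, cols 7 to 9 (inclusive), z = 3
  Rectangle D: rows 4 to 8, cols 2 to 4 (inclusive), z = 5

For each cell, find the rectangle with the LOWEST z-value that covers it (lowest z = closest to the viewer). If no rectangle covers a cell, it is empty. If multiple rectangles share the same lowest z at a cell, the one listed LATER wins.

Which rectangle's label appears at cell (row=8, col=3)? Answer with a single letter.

Check cell (8,3):
  A: rows 5-7 cols 6-9 -> outside (row miss)
  B: rows 5-8 cols 3-6 z=2 -> covers; best now B (z=2)
  C: rows 2-4 cols 7-9 -> outside (row miss)
  D: rows 4-8 cols 2-4 z=5 -> covers; best now B (z=2)
Winner: B at z=2

Answer: B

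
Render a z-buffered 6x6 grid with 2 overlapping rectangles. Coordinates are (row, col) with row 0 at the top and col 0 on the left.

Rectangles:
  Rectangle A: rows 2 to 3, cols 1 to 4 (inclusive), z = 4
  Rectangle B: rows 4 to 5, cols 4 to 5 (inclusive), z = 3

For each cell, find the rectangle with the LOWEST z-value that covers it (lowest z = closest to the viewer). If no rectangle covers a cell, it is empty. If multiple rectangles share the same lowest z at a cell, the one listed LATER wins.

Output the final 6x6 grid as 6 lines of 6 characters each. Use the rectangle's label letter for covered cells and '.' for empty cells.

......
......
.AAAA.
.AAAA.
....BB
....BB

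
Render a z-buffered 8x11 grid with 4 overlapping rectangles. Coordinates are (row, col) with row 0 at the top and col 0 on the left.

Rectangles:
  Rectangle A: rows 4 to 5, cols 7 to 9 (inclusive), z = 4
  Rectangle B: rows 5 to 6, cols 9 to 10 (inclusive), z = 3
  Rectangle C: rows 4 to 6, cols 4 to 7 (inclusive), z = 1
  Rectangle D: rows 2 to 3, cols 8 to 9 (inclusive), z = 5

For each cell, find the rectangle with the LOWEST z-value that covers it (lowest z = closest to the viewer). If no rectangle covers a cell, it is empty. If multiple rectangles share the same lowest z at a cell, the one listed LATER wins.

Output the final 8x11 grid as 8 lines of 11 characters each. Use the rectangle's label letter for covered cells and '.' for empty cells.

...........
...........
........DD.
........DD.
....CCCCAA.
....CCCCABB
....CCCC.BB
...........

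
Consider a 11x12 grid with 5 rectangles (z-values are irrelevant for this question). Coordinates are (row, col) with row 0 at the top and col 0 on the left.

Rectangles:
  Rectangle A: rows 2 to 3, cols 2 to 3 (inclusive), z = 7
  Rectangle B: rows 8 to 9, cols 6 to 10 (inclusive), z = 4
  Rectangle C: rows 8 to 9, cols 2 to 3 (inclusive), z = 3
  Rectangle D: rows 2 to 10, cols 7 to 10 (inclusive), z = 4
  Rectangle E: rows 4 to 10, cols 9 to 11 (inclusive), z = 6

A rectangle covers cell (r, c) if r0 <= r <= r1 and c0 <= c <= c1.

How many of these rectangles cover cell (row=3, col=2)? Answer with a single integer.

Answer: 1

Derivation:
Check cell (3,2):
  A: rows 2-3 cols 2-3 -> covers
  B: rows 8-9 cols 6-10 -> outside (row miss)
  C: rows 8-9 cols 2-3 -> outside (row miss)
  D: rows 2-10 cols 7-10 -> outside (col miss)
  E: rows 4-10 cols 9-11 -> outside (row miss)
Count covering = 1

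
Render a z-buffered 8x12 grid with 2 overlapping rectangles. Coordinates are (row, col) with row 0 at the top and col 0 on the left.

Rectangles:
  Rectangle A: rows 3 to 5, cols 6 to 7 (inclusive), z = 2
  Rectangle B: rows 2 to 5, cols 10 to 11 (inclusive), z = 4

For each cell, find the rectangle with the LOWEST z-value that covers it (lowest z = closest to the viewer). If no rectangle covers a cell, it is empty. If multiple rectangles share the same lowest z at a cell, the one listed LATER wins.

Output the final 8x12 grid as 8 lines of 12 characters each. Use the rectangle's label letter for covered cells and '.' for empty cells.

............
............
..........BB
......AA..BB
......AA..BB
......AA..BB
............
............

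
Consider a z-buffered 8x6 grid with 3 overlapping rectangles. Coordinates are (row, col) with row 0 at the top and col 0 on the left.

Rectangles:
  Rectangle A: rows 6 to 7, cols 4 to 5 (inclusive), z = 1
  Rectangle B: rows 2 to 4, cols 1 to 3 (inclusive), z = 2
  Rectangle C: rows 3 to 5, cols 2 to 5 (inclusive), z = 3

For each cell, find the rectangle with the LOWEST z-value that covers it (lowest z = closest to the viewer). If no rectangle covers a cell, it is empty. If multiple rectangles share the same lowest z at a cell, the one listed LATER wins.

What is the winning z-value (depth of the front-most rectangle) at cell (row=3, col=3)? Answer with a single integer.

Check cell (3,3):
  A: rows 6-7 cols 4-5 -> outside (row miss)
  B: rows 2-4 cols 1-3 z=2 -> covers; best now B (z=2)
  C: rows 3-5 cols 2-5 z=3 -> covers; best now B (z=2)
Winner: B at z=2

Answer: 2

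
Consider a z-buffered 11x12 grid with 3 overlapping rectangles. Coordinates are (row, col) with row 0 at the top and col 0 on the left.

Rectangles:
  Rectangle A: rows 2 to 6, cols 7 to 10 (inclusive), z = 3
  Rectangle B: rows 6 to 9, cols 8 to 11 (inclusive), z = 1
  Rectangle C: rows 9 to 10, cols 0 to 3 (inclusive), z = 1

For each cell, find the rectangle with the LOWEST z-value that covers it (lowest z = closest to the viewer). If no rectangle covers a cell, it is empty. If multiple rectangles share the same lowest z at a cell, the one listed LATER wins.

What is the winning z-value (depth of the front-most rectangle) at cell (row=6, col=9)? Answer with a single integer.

Answer: 1

Derivation:
Check cell (6,9):
  A: rows 2-6 cols 7-10 z=3 -> covers; best now A (z=3)
  B: rows 6-9 cols 8-11 z=1 -> covers; best now B (z=1)
  C: rows 9-10 cols 0-3 -> outside (row miss)
Winner: B at z=1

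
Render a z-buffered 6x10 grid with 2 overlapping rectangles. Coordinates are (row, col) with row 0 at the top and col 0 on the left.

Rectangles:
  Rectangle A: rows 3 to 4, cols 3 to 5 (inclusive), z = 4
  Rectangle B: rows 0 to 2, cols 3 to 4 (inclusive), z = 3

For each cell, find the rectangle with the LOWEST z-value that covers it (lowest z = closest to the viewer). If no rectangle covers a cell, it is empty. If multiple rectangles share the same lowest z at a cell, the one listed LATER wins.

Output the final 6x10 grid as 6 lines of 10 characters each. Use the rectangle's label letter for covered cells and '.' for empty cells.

...BB.....
...BB.....
...BB.....
...AAA....
...AAA....
..........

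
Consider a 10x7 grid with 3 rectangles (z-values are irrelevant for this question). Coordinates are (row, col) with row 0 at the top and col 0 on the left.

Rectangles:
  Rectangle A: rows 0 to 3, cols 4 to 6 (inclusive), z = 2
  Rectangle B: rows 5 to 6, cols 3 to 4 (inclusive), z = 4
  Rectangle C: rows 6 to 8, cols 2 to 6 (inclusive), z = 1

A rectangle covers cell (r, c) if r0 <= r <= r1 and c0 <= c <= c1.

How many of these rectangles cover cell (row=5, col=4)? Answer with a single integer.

Check cell (5,4):
  A: rows 0-3 cols 4-6 -> outside (row miss)
  B: rows 5-6 cols 3-4 -> covers
  C: rows 6-8 cols 2-6 -> outside (row miss)
Count covering = 1

Answer: 1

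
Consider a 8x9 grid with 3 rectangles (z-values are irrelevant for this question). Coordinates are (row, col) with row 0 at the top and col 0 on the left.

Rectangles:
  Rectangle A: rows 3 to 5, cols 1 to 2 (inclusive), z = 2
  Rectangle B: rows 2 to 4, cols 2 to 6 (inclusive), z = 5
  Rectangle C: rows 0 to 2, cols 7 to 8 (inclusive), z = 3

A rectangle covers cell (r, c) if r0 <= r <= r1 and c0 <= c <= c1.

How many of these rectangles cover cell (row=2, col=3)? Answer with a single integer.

Answer: 1

Derivation:
Check cell (2,3):
  A: rows 3-5 cols 1-2 -> outside (row miss)
  B: rows 2-4 cols 2-6 -> covers
  C: rows 0-2 cols 7-8 -> outside (col miss)
Count covering = 1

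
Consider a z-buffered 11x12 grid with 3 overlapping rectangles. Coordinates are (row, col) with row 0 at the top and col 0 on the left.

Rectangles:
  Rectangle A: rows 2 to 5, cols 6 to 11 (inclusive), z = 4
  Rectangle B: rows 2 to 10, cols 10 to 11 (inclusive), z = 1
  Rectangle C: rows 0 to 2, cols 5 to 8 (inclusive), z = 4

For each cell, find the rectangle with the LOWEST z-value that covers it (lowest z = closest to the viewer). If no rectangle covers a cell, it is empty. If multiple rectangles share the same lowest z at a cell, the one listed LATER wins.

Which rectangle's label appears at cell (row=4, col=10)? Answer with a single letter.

Check cell (4,10):
  A: rows 2-5 cols 6-11 z=4 -> covers; best now A (z=4)
  B: rows 2-10 cols 10-11 z=1 -> covers; best now B (z=1)
  C: rows 0-2 cols 5-8 -> outside (row miss)
Winner: B at z=1

Answer: B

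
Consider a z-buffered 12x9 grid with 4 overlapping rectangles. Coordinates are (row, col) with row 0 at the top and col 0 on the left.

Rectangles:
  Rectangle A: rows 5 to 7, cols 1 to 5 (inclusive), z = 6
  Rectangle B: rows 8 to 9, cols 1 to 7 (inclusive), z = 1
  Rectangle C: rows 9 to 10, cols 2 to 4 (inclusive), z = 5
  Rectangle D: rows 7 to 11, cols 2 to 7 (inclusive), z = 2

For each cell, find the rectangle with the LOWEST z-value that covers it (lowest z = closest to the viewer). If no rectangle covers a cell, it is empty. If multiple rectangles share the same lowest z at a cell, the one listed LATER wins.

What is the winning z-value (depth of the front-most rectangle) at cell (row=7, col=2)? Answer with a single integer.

Answer: 2

Derivation:
Check cell (7,2):
  A: rows 5-7 cols 1-5 z=6 -> covers; best now A (z=6)
  B: rows 8-9 cols 1-7 -> outside (row miss)
  C: rows 9-10 cols 2-4 -> outside (row miss)
  D: rows 7-11 cols 2-7 z=2 -> covers; best now D (z=2)
Winner: D at z=2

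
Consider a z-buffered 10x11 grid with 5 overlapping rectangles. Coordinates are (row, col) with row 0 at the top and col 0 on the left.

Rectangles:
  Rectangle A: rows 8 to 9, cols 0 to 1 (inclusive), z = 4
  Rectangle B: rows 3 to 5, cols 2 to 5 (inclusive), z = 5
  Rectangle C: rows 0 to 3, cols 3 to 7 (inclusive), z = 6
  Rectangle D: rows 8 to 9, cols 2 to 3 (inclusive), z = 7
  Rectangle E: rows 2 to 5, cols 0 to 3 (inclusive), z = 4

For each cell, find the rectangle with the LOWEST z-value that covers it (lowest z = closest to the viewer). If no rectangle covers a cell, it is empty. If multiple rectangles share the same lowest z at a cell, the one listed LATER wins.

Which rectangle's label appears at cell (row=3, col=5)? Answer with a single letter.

Answer: B

Derivation:
Check cell (3,5):
  A: rows 8-9 cols 0-1 -> outside (row miss)
  B: rows 3-5 cols 2-5 z=5 -> covers; best now B (z=5)
  C: rows 0-3 cols 3-7 z=6 -> covers; best now B (z=5)
  D: rows 8-9 cols 2-3 -> outside (row miss)
  E: rows 2-5 cols 0-3 -> outside (col miss)
Winner: B at z=5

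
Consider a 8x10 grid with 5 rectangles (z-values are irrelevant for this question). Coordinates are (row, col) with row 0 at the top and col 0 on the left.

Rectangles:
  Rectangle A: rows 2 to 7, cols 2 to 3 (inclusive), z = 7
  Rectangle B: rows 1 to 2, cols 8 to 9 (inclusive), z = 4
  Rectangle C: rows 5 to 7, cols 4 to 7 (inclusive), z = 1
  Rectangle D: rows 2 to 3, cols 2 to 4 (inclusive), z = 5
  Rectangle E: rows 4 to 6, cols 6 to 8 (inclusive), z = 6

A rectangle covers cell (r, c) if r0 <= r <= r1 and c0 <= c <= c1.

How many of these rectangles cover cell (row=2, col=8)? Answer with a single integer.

Check cell (2,8):
  A: rows 2-7 cols 2-3 -> outside (col miss)
  B: rows 1-2 cols 8-9 -> covers
  C: rows 5-7 cols 4-7 -> outside (row miss)
  D: rows 2-3 cols 2-4 -> outside (col miss)
  E: rows 4-6 cols 6-8 -> outside (row miss)
Count covering = 1

Answer: 1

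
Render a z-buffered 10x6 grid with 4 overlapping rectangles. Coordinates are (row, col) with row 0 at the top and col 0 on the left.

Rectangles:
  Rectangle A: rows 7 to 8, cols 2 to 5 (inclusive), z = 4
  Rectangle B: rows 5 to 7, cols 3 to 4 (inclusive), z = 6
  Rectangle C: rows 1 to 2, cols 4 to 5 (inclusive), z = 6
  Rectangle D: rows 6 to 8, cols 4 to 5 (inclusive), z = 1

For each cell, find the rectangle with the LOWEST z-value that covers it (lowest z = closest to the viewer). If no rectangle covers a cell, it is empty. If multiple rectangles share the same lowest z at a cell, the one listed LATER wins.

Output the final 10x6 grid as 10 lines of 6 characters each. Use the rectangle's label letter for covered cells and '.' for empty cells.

......
....CC
....CC
......
......
...BB.
...BDD
..AADD
..AADD
......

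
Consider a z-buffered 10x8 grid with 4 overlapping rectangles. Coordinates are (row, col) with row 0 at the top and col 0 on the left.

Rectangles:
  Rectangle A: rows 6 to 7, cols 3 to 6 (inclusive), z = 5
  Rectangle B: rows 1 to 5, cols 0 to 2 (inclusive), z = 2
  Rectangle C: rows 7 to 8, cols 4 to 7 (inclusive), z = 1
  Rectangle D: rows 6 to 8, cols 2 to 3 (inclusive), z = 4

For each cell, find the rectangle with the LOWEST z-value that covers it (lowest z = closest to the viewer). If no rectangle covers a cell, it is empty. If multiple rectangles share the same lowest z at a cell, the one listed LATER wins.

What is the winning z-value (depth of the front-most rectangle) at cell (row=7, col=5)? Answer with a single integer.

Answer: 1

Derivation:
Check cell (7,5):
  A: rows 6-7 cols 3-6 z=5 -> covers; best now A (z=5)
  B: rows 1-5 cols 0-2 -> outside (row miss)
  C: rows 7-8 cols 4-7 z=1 -> covers; best now C (z=1)
  D: rows 6-8 cols 2-3 -> outside (col miss)
Winner: C at z=1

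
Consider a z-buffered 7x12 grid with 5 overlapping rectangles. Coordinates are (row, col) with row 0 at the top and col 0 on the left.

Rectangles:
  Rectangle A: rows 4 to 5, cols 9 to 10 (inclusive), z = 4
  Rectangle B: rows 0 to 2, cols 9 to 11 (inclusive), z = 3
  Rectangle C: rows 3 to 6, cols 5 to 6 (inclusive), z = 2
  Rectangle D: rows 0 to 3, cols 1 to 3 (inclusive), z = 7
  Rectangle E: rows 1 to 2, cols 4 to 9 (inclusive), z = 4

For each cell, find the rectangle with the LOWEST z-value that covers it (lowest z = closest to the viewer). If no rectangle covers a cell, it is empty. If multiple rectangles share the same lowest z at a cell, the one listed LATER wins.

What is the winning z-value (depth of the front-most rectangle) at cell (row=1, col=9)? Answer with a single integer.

Check cell (1,9):
  A: rows 4-5 cols 9-10 -> outside (row miss)
  B: rows 0-2 cols 9-11 z=3 -> covers; best now B (z=3)
  C: rows 3-6 cols 5-6 -> outside (row miss)
  D: rows 0-3 cols 1-3 -> outside (col miss)
  E: rows 1-2 cols 4-9 z=4 -> covers; best now B (z=3)
Winner: B at z=3

Answer: 3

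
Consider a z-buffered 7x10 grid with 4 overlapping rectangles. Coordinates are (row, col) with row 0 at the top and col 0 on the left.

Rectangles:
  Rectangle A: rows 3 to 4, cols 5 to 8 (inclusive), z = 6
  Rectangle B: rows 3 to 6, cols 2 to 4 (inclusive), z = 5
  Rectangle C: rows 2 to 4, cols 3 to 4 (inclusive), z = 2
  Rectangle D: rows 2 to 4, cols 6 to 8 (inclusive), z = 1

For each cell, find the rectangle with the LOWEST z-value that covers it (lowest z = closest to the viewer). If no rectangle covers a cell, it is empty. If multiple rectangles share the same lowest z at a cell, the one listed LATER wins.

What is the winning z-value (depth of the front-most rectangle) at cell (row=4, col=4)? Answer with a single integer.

Check cell (4,4):
  A: rows 3-4 cols 5-8 -> outside (col miss)
  B: rows 3-6 cols 2-4 z=5 -> covers; best now B (z=5)
  C: rows 2-4 cols 3-4 z=2 -> covers; best now C (z=2)
  D: rows 2-4 cols 6-8 -> outside (col miss)
Winner: C at z=2

Answer: 2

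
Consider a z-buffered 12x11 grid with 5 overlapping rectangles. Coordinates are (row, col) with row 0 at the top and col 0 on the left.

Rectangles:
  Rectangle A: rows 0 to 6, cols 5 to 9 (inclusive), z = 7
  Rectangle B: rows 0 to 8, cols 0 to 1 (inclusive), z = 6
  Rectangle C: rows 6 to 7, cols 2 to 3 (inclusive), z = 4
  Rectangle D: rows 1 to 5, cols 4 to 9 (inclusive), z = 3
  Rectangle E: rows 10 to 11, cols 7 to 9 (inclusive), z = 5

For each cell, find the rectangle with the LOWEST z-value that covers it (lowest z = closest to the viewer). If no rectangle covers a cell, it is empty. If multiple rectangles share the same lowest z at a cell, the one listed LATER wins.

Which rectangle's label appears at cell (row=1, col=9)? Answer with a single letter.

Answer: D

Derivation:
Check cell (1,9):
  A: rows 0-6 cols 5-9 z=7 -> covers; best now A (z=7)
  B: rows 0-8 cols 0-1 -> outside (col miss)
  C: rows 6-7 cols 2-3 -> outside (row miss)
  D: rows 1-5 cols 4-9 z=3 -> covers; best now D (z=3)
  E: rows 10-11 cols 7-9 -> outside (row miss)
Winner: D at z=3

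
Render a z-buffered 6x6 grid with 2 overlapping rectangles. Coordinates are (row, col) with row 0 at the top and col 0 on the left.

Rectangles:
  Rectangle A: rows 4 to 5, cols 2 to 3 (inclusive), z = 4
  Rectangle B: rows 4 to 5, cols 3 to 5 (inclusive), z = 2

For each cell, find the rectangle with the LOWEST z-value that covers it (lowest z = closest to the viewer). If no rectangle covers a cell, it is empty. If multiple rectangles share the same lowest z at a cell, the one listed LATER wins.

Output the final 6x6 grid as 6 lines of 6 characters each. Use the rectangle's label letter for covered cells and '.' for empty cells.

......
......
......
......
..ABBB
..ABBB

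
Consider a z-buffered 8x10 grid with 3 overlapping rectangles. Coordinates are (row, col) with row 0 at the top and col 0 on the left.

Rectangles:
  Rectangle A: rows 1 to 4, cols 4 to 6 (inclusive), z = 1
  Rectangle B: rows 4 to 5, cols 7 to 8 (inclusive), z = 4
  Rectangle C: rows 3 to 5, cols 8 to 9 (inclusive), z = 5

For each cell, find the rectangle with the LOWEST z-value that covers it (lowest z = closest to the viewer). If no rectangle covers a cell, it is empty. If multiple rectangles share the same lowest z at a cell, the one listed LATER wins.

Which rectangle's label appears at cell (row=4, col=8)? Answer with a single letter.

Answer: B

Derivation:
Check cell (4,8):
  A: rows 1-4 cols 4-6 -> outside (col miss)
  B: rows 4-5 cols 7-8 z=4 -> covers; best now B (z=4)
  C: rows 3-5 cols 8-9 z=5 -> covers; best now B (z=4)
Winner: B at z=4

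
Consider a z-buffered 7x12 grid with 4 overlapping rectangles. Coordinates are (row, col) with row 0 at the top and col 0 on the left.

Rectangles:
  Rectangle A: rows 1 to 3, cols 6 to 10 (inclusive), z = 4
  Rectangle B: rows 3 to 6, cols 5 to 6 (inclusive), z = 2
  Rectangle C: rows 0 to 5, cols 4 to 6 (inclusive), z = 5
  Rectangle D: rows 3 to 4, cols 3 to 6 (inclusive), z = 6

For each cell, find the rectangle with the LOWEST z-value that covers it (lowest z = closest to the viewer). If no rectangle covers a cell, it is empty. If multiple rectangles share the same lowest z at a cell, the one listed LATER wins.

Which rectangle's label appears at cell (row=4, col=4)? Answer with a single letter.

Answer: C

Derivation:
Check cell (4,4):
  A: rows 1-3 cols 6-10 -> outside (row miss)
  B: rows 3-6 cols 5-6 -> outside (col miss)
  C: rows 0-5 cols 4-6 z=5 -> covers; best now C (z=5)
  D: rows 3-4 cols 3-6 z=6 -> covers; best now C (z=5)
Winner: C at z=5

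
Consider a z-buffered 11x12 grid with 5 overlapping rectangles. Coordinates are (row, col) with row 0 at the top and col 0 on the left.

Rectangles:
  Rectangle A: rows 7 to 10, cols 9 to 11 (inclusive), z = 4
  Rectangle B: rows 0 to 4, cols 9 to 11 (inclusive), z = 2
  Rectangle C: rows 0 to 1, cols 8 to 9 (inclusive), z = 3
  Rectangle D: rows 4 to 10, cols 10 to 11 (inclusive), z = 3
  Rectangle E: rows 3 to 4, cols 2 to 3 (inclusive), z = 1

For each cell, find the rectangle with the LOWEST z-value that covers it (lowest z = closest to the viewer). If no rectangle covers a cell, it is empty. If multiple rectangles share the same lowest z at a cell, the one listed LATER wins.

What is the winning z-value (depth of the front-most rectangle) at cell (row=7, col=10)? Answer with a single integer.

Answer: 3

Derivation:
Check cell (7,10):
  A: rows 7-10 cols 9-11 z=4 -> covers; best now A (z=4)
  B: rows 0-4 cols 9-11 -> outside (row miss)
  C: rows 0-1 cols 8-9 -> outside (row miss)
  D: rows 4-10 cols 10-11 z=3 -> covers; best now D (z=3)
  E: rows 3-4 cols 2-3 -> outside (row miss)
Winner: D at z=3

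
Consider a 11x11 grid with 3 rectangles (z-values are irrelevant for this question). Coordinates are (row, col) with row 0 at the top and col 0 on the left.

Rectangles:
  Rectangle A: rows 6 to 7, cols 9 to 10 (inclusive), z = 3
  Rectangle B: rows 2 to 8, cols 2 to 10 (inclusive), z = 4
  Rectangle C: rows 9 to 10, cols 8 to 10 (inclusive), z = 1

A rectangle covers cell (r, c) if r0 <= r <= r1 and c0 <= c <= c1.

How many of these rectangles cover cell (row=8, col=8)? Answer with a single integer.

Answer: 1

Derivation:
Check cell (8,8):
  A: rows 6-7 cols 9-10 -> outside (row miss)
  B: rows 2-8 cols 2-10 -> covers
  C: rows 9-10 cols 8-10 -> outside (row miss)
Count covering = 1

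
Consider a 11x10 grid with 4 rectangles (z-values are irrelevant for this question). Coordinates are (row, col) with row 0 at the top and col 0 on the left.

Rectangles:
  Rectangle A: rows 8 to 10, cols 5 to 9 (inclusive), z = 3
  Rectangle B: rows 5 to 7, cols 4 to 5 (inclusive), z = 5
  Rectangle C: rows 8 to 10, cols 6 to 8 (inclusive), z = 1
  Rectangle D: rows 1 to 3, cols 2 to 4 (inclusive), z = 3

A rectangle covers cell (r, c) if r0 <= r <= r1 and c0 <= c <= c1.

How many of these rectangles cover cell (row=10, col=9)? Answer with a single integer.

Check cell (10,9):
  A: rows 8-10 cols 5-9 -> covers
  B: rows 5-7 cols 4-5 -> outside (row miss)
  C: rows 8-10 cols 6-8 -> outside (col miss)
  D: rows 1-3 cols 2-4 -> outside (row miss)
Count covering = 1

Answer: 1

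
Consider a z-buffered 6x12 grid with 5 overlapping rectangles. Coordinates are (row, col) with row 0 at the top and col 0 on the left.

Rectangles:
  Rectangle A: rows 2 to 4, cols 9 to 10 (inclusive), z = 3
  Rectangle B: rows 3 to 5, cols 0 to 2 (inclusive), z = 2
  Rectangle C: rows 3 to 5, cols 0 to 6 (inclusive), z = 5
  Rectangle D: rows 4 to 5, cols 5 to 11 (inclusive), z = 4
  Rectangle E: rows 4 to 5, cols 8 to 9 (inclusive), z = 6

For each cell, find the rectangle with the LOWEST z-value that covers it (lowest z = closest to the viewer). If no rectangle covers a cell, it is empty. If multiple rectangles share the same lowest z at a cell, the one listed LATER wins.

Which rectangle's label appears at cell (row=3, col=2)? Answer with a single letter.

Answer: B

Derivation:
Check cell (3,2):
  A: rows 2-4 cols 9-10 -> outside (col miss)
  B: rows 3-5 cols 0-2 z=2 -> covers; best now B (z=2)
  C: rows 3-5 cols 0-6 z=5 -> covers; best now B (z=2)
  D: rows 4-5 cols 5-11 -> outside (row miss)
  E: rows 4-5 cols 8-9 -> outside (row miss)
Winner: B at z=2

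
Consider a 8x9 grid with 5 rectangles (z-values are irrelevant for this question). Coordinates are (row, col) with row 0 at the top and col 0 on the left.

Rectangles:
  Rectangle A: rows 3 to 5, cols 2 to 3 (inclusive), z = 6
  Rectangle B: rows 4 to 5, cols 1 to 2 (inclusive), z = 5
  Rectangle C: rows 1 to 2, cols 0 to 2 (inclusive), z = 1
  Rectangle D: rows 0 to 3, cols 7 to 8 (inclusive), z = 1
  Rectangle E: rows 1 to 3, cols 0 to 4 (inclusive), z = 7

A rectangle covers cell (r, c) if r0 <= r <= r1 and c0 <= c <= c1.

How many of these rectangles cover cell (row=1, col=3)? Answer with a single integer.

Answer: 1

Derivation:
Check cell (1,3):
  A: rows 3-5 cols 2-3 -> outside (row miss)
  B: rows 4-5 cols 1-2 -> outside (row miss)
  C: rows 1-2 cols 0-2 -> outside (col miss)
  D: rows 0-3 cols 7-8 -> outside (col miss)
  E: rows 1-3 cols 0-4 -> covers
Count covering = 1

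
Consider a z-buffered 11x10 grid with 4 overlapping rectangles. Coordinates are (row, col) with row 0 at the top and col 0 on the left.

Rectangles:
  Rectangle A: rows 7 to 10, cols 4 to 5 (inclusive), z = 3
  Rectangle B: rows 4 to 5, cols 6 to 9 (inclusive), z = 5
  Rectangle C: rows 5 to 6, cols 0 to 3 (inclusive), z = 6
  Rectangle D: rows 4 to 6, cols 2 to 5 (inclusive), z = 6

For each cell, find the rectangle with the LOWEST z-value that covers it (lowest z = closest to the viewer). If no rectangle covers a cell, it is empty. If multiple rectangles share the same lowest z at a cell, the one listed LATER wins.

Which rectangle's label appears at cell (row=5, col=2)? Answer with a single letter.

Answer: D

Derivation:
Check cell (5,2):
  A: rows 7-10 cols 4-5 -> outside (row miss)
  B: rows 4-5 cols 6-9 -> outside (col miss)
  C: rows 5-6 cols 0-3 z=6 -> covers; best now C (z=6)
  D: rows 4-6 cols 2-5 z=6 -> covers; best now D (z=6)
Winner: D at z=6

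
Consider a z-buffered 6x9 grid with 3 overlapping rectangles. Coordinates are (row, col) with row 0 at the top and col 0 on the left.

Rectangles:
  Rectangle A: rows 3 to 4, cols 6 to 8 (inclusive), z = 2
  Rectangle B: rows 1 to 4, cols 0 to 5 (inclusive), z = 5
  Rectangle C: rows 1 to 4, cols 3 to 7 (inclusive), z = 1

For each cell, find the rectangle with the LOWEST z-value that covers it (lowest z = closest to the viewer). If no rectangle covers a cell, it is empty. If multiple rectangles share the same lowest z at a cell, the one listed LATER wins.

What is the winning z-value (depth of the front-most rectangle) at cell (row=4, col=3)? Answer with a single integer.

Check cell (4,3):
  A: rows 3-4 cols 6-8 -> outside (col miss)
  B: rows 1-4 cols 0-5 z=5 -> covers; best now B (z=5)
  C: rows 1-4 cols 3-7 z=1 -> covers; best now C (z=1)
Winner: C at z=1

Answer: 1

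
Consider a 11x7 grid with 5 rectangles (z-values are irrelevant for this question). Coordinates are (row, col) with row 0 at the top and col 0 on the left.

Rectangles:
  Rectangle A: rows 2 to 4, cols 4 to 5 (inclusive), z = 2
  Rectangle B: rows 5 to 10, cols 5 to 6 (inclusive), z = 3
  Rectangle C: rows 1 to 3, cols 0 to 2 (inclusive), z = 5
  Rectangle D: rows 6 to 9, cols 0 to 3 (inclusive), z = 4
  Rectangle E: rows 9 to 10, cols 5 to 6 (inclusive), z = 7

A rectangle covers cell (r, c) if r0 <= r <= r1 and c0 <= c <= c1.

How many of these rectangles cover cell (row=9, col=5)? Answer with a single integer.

Answer: 2

Derivation:
Check cell (9,5):
  A: rows 2-4 cols 4-5 -> outside (row miss)
  B: rows 5-10 cols 5-6 -> covers
  C: rows 1-3 cols 0-2 -> outside (row miss)
  D: rows 6-9 cols 0-3 -> outside (col miss)
  E: rows 9-10 cols 5-6 -> covers
Count covering = 2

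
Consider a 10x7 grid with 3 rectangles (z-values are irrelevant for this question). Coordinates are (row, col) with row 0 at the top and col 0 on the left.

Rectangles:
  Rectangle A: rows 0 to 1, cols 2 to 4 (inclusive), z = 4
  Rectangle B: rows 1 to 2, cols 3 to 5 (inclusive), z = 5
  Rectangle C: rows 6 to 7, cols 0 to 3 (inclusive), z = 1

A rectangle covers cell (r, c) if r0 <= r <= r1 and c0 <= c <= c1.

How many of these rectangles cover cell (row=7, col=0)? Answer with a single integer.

Check cell (7,0):
  A: rows 0-1 cols 2-4 -> outside (row miss)
  B: rows 1-2 cols 3-5 -> outside (row miss)
  C: rows 6-7 cols 0-3 -> covers
Count covering = 1

Answer: 1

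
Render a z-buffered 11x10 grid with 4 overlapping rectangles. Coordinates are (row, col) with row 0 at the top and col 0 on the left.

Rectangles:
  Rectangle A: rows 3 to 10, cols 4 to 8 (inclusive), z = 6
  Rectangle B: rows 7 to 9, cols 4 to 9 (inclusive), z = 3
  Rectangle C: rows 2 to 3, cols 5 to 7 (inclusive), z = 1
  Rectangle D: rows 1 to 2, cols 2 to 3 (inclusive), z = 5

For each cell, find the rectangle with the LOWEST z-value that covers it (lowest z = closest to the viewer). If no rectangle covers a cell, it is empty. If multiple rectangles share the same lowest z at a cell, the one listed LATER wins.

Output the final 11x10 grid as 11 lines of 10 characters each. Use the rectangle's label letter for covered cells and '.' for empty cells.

..........
..DD......
..DD.CCC..
....ACCCA.
....AAAAA.
....AAAAA.
....AAAAA.
....BBBBBB
....BBBBBB
....BBBBBB
....AAAAA.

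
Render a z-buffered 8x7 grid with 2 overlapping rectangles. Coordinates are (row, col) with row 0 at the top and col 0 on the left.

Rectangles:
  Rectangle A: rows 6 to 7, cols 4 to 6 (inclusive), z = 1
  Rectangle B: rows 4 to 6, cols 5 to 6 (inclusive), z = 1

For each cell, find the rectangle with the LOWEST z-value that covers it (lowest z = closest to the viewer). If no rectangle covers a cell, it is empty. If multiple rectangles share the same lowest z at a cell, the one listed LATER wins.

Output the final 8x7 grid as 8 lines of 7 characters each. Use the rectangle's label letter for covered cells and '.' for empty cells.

.......
.......
.......
.......
.....BB
.....BB
....ABB
....AAA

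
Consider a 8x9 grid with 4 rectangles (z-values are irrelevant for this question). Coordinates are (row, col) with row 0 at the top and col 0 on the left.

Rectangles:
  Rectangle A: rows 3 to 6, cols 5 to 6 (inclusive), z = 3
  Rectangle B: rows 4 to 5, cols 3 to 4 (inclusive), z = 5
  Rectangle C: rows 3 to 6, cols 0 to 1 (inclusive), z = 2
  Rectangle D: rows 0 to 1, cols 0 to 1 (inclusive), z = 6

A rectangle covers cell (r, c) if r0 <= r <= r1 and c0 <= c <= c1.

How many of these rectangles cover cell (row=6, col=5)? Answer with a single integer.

Check cell (6,5):
  A: rows 3-6 cols 5-6 -> covers
  B: rows 4-5 cols 3-4 -> outside (row miss)
  C: rows 3-6 cols 0-1 -> outside (col miss)
  D: rows 0-1 cols 0-1 -> outside (row miss)
Count covering = 1

Answer: 1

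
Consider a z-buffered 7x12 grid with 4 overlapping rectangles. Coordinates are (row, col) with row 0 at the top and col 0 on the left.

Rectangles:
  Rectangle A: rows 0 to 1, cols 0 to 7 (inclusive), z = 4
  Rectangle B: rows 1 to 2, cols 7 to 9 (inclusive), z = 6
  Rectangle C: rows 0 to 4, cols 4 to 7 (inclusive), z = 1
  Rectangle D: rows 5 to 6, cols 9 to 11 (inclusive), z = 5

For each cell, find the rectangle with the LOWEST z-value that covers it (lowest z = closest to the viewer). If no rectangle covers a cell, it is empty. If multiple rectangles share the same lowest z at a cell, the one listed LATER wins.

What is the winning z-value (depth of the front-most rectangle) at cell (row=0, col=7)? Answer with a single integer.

Answer: 1

Derivation:
Check cell (0,7):
  A: rows 0-1 cols 0-7 z=4 -> covers; best now A (z=4)
  B: rows 1-2 cols 7-9 -> outside (row miss)
  C: rows 0-4 cols 4-7 z=1 -> covers; best now C (z=1)
  D: rows 5-6 cols 9-11 -> outside (row miss)
Winner: C at z=1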